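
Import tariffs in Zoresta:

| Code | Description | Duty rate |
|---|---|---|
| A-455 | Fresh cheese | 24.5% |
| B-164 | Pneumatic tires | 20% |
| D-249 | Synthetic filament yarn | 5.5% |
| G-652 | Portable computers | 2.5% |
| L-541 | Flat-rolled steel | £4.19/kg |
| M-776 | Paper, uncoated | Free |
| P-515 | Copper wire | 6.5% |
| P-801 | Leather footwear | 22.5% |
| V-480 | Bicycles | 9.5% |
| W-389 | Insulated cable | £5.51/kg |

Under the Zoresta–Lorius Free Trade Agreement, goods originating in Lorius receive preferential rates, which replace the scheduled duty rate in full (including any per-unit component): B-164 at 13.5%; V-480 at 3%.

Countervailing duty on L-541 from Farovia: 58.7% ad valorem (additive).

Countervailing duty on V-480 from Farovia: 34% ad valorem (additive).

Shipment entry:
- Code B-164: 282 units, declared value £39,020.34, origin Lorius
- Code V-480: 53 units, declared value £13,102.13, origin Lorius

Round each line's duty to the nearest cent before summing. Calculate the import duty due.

£5,660.81

Line 1 (B-164, Lorius, 282 units, £39,020.34):
Base rate for B-164 is 20%.
Origin Lorius qualifies under the Zoresta–Lorius agreement and B-164 is covered: preferential rate 13.5% applies instead.
Duty = £39,020.34 × 13.5% = £5,267.75.
Line 2 (V-480, Lorius, 53 units, £13,102.13):
Base rate for V-480 is 9.5%.
Origin Lorius qualifies under the Zoresta–Lorius agreement and V-480 is covered: preferential rate 3% applies instead.
The additional-duty order on V-480 targets Farovia, not Lorius; it does not apply.
Duty = £13,102.13 × 3% = £393.06.
Total = £5,267.75 + £393.06 = £5,660.81.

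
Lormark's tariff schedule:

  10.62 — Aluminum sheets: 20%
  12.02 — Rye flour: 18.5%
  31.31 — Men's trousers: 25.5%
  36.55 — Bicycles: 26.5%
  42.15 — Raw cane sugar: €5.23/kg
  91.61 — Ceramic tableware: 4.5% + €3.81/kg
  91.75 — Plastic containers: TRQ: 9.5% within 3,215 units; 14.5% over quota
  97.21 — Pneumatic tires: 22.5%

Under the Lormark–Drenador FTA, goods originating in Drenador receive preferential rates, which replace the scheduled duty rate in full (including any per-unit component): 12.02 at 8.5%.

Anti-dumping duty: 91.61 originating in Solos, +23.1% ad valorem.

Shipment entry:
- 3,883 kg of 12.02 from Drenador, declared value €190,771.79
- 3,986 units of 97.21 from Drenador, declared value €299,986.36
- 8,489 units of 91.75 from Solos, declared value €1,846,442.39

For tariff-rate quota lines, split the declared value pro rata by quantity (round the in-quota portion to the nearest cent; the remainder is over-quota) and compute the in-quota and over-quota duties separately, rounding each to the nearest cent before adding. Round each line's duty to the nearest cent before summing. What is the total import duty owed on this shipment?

Line 1 (12.02, Drenador, 3,883 kg, €190,771.79):
Base rate for 12.02 is 18.5%.
Origin Drenador qualifies under the Lormark–Drenador agreement and 12.02 is covered: preferential rate 8.5% applies instead.
Duty = €190,771.79 × 8.5% = €16,215.60.
Line 2 (97.21, Drenador, 3,986 units, €299,986.36):
Base rate for 97.21 is 22.5%.
Origin Drenador is the FTA partner but 97.21 is not on the preference list; base rate stands.
Duty = €299,986.36 × 22.5% = €67,496.93.
Line 3 (91.75, Solos, 8,489 units, €1,846,442.39):
Code 91.75 is under a tariff-rate quota (threshold 3,215 units). In-quota: 3,215 units at 9.5%; over-quota: 5,274 units at 14.5%.
Pro-rata value split: in-quota = €1,846,442.39 × 3,215/8,489 = €699,294.65; over-quota = €1,846,442.39 − €699,294.65 = €1,147,147.74.
In-quota duty = €699,294.65 × 9.5% = €66,432.99. Over-quota duty = €1,147,147.74 × 14.5% = €166,336.42.
Line duty = €66,432.99 + €166,336.42 = €232,769.41.
Total = €16,215.60 + €67,496.93 + €232,769.41 = €316,481.94.

€316,481.94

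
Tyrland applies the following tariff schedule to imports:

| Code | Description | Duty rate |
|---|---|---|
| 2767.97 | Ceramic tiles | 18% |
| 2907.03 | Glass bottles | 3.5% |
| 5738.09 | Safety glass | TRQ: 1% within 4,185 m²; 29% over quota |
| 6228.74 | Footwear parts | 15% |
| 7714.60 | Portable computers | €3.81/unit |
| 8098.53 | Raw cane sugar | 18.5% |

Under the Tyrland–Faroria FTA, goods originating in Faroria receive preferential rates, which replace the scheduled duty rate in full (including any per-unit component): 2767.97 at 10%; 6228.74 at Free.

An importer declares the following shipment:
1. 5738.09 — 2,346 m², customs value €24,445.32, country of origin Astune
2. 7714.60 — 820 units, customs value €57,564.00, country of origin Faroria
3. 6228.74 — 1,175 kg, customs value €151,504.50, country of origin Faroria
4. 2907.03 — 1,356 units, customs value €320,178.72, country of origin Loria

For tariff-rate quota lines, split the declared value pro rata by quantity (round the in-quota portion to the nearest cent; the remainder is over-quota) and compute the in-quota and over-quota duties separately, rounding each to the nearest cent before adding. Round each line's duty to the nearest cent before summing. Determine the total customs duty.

Line 1 (5738.09, Astune, 2,346 m², €24,445.32):
Code 5738.09 is under a tariff-rate quota (threshold 4,185 m²). Quantity 2,346 m² is within the quota, so the in-quota rate 1% applies to the full value.
Duty = €24,445.32 × 1% = €244.45.
Line 2 (7714.60, Faroria, 820 units, €57,564.00):
Base rate for 7714.60 is €3.81/unit.
Origin Faroria is the FTA partner but 7714.60 is not on the preference list; base rate stands.
Duty = 820 × €3.81 = €3,124.20.
Line 3 (6228.74, Faroria, 1,175 kg, €151,504.50):
Base rate for 6228.74 is 15%.
Origin Faroria qualifies under the Tyrland–Faroria agreement and 6228.74 is covered: preferential rate Free applies instead.
Duty = €151,504.50 × 0% = €0.00.
Line 4 (2907.03, Loria, 1,356 units, €320,178.72):
Base rate for 2907.03 is 3.5%.
Duty = €320,178.72 × 3.5% = €11,206.26.
Total = €244.45 + €3,124.20 + €0.00 + €11,206.26 = €14,574.91.

€14,574.91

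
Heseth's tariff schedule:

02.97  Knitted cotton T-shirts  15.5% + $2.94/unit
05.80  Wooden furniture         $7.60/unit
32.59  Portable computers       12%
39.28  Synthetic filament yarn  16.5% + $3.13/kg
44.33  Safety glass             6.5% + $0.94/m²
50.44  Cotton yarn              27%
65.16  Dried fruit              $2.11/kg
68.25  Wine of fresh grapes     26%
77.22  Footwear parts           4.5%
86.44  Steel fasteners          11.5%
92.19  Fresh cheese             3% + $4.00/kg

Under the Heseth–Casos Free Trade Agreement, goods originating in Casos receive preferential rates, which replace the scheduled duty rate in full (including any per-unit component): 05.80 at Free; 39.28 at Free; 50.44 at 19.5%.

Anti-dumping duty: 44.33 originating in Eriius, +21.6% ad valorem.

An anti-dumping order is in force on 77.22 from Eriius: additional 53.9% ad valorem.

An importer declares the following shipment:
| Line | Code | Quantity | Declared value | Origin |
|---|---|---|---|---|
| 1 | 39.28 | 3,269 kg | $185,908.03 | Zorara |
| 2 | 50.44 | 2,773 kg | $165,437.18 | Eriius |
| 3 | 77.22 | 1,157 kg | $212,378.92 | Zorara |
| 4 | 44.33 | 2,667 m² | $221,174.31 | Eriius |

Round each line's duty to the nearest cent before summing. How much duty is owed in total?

Line 1 (39.28, Zorara, 3,269 kg, $185,908.03):
Base rate for 39.28 is 16.5% + $3.13/kg.
39.28 has an FTA preferential rate, but origin Zorara is not Casos; base rate stands.
Duty = $185,908.03 × 16.5% + 3,269 × $3.13 = $40,906.79.
Line 2 (50.44, Eriius, 2,773 kg, $165,437.18):
Base rate for 50.44 is 27%.
50.44 has an FTA preferential rate, but origin Eriius is not Casos; base rate stands.
Duty = $165,437.18 × 27% = $44,668.04.
Line 3 (77.22, Zorara, 1,157 kg, $212,378.92):
Base rate for 77.22 is 4.5%.
The additional-duty order on 77.22 targets Eriius, not Zorara; it does not apply.
Duty = $212,378.92 × 4.5% = $9,557.05.
Line 4 (44.33, Eriius, 2,667 m², $221,174.31):
Base rate for 44.33 is 6.5% + $0.94/m².
Additional duty on 44.33 from Eriius: +21.6%. Applied ad valorem rate: 6.5% + 21.6% = 28.1%.
Duty = $221,174.31 × 28.1% + 2,667 × $0.94 = $64,656.96.
Total = $40,906.79 + $44,668.04 + $9,557.05 + $64,656.96 = $159,788.84.

$159,788.84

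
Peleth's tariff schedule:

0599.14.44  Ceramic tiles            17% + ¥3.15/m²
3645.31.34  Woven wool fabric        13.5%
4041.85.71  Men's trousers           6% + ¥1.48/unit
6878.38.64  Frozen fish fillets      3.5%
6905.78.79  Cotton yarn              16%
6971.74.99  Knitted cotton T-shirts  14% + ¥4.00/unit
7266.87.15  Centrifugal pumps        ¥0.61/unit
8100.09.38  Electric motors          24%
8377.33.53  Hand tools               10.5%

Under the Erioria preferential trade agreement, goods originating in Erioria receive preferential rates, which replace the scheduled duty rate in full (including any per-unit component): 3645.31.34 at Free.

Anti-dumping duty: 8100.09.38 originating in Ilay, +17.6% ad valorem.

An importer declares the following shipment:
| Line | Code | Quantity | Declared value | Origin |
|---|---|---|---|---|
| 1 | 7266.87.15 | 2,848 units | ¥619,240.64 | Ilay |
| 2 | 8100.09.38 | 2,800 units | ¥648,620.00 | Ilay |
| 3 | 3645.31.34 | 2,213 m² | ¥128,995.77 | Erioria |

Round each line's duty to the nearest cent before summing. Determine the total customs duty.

¥271,563.20

Line 1 (7266.87.15, Ilay, 2,848 units, ¥619,240.64):
Base rate for 7266.87.15 is ¥0.61/unit.
Duty = 2,848 × ¥0.61 = ¥1,737.28.
Line 2 (8100.09.38, Ilay, 2,800 units, ¥648,620.00):
Base rate for 8100.09.38 is 24%.
Additional duty on 8100.09.38 from Ilay: +17.6%. Applied ad valorem rate: 24% + 17.6% = 41.6%.
Duty = ¥648,620.00 × 41.6% = ¥269,825.92.
Line 3 (3645.31.34, Erioria, 2,213 m², ¥128,995.77):
Base rate for 3645.31.34 is 13.5%.
Origin Erioria qualifies under the Peleth–Erioria agreement and 3645.31.34 is covered: preferential rate Free applies instead.
Duty = ¥128,995.77 × 0% = ¥0.00.
Total = ¥1,737.28 + ¥269,825.92 + ¥0.00 = ¥271,563.20.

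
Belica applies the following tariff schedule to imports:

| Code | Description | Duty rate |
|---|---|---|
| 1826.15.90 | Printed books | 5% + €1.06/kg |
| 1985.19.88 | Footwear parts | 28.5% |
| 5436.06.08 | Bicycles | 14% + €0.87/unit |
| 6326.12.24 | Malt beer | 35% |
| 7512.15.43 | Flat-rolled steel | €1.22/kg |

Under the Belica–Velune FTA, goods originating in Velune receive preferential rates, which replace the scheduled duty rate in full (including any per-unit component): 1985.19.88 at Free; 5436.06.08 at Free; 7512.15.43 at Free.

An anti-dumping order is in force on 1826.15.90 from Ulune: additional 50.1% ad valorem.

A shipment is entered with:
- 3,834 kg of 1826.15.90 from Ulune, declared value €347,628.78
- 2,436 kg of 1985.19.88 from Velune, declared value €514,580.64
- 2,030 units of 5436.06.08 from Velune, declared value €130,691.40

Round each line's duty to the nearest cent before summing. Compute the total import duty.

€195,607.50

Line 1 (1826.15.90, Ulune, 3,834 kg, €347,628.78):
Base rate for 1826.15.90 is 5% + €1.06/kg.
Additional duty on 1826.15.90 from Ulune: +50.1%. Applied ad valorem rate: 5% + 50.1% = 55.1%.
Duty = €347,628.78 × 55.1% + 3,834 × €1.06 = €195,607.50.
Line 2 (1985.19.88, Velune, 2,436 kg, €514,580.64):
Base rate for 1985.19.88 is 28.5%.
Origin Velune qualifies under the Belica–Velune agreement and 1985.19.88 is covered: preferential rate Free applies instead.
Duty = €514,580.64 × 0% = €0.00.
Line 3 (5436.06.08, Velune, 2,030 units, €130,691.40):
Base rate for 5436.06.08 is 14% + €0.87/unit.
Origin Velune qualifies under the Belica–Velune agreement and 5436.06.08 is covered: preferential rate Free applies instead.
Duty = €130,691.40 × 0% = €0.00.
Total = €195,607.50 + €0.00 + €0.00 = €195,607.50.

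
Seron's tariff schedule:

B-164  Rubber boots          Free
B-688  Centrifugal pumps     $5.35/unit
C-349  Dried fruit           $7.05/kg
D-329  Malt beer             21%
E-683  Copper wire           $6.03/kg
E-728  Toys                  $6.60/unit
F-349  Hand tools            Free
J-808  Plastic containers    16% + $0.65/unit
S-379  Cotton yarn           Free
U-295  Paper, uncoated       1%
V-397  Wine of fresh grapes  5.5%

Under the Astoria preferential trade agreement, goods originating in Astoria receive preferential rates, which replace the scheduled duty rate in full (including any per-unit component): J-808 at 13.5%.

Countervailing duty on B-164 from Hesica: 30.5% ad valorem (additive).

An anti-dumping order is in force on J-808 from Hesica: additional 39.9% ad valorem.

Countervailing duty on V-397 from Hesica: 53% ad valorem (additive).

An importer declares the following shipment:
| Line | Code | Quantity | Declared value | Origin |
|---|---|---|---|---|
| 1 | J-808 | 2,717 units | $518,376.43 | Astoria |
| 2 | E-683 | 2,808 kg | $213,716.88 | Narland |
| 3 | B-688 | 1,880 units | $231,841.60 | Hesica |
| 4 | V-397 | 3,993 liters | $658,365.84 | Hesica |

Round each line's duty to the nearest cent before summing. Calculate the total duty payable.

$482,115.08

Line 1 (J-808, Astoria, 2,717 units, $518,376.43):
Base rate for J-808 is 16% + $0.65/unit.
Origin Astoria qualifies under the Seron–Astoria agreement and J-808 is covered: preferential rate 13.5% applies instead.
The additional-duty order on J-808 targets Hesica, not Astoria; it does not apply.
Duty = $518,376.43 × 13.5% = $69,980.82.
Line 2 (E-683, Narland, 2,808 kg, $213,716.88):
Base rate for E-683 is $6.03/kg.
Duty = 2,808 × $6.03 = $16,932.24.
Line 3 (B-688, Hesica, 1,880 units, $231,841.60):
Base rate for B-688 is $5.35/unit.
Duty = 1,880 × $5.35 = $10,058.00.
Line 4 (V-397, Hesica, 3,993 liters, $658,365.84):
Base rate for V-397 is 5.5%.
Additional duty on V-397 from Hesica: +53%. Applied ad valorem rate: 5.5% + 53% = 58.5%.
Duty = $658,365.84 × 58.5% = $385,144.02.
Total = $69,980.82 + $16,932.24 + $10,058.00 + $385,144.02 = $482,115.08.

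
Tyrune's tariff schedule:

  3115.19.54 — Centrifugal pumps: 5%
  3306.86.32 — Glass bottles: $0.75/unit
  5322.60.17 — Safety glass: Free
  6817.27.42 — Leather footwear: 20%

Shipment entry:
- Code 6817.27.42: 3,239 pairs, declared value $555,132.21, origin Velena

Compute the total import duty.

Line 1 (6817.27.42, Velena, 3,239 pairs, $555,132.21):
Base rate for 6817.27.42 is 20%.
Duty = $555,132.21 × 20% = $111,026.44.

$111,026.44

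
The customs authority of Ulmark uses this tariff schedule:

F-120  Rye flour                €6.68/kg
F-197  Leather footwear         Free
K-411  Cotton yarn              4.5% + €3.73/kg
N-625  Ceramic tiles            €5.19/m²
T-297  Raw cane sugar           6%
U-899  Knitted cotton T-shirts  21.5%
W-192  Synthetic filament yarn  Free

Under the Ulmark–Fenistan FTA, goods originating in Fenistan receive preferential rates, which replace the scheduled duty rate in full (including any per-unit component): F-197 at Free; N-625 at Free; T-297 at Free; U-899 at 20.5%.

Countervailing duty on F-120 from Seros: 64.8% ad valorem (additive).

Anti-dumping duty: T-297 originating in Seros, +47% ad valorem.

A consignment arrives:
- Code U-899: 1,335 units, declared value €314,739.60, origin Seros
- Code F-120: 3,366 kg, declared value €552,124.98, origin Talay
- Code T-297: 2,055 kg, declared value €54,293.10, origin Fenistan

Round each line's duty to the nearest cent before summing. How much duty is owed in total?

Line 1 (U-899, Seros, 1,335 units, €314,739.60):
Base rate for U-899 is 21.5%.
U-899 has an FTA preferential rate, but origin Seros is not Fenistan; base rate stands.
Duty = €314,739.60 × 21.5% = €67,669.01.
Line 2 (F-120, Talay, 3,366 kg, €552,124.98):
Base rate for F-120 is €6.68/kg.
The additional-duty order on F-120 targets Seros, not Talay; it does not apply.
Duty = 3,366 × €6.68 = €22,484.88.
Line 3 (T-297, Fenistan, 2,055 kg, €54,293.10):
Base rate for T-297 is 6%.
Origin Fenistan qualifies under the Ulmark–Fenistan agreement and T-297 is covered: preferential rate Free applies instead.
The additional-duty order on T-297 targets Seros, not Fenistan; it does not apply.
Duty = €54,293.10 × 0% = €0.00.
Total = €67,669.01 + €22,484.88 + €0.00 = €90,153.89.

€90,153.89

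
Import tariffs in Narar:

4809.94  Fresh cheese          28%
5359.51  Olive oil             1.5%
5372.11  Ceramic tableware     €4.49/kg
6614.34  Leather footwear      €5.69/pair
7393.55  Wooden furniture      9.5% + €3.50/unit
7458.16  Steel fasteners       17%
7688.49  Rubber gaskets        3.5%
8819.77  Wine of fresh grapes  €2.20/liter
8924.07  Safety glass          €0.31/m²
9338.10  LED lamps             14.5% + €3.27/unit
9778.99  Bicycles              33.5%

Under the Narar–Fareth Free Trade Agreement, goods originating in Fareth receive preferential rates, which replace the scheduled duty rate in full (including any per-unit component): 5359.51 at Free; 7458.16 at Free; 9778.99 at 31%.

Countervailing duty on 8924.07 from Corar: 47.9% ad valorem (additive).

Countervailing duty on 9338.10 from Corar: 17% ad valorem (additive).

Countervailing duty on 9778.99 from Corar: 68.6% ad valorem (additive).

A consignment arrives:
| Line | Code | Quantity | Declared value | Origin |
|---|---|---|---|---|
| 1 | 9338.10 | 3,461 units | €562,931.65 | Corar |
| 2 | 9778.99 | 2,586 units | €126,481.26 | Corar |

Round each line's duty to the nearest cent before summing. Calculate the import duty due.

Line 1 (9338.10, Corar, 3,461 units, €562,931.65):
Base rate for 9338.10 is 14.5% + €3.27/unit.
Additional duty on 9338.10 from Corar: +17%. Applied ad valorem rate: 14.5% + 17% = 31.5%.
Duty = €562,931.65 × 31.5% + 3,461 × €3.27 = €188,640.94.
Line 2 (9778.99, Corar, 2,586 units, €126,481.26):
Base rate for 9778.99 is 33.5%.
9778.99 has an FTA preferential rate, but origin Corar is not Fareth; base rate stands.
Additional duty on 9778.99 from Corar: +68.6%. Applied ad valorem rate: 33.5% + 68.6% = 102.1%.
Duty = €126,481.26 × 102.1% = €129,137.37.
Total = €188,640.94 + €129,137.37 = €317,778.31.

€317,778.31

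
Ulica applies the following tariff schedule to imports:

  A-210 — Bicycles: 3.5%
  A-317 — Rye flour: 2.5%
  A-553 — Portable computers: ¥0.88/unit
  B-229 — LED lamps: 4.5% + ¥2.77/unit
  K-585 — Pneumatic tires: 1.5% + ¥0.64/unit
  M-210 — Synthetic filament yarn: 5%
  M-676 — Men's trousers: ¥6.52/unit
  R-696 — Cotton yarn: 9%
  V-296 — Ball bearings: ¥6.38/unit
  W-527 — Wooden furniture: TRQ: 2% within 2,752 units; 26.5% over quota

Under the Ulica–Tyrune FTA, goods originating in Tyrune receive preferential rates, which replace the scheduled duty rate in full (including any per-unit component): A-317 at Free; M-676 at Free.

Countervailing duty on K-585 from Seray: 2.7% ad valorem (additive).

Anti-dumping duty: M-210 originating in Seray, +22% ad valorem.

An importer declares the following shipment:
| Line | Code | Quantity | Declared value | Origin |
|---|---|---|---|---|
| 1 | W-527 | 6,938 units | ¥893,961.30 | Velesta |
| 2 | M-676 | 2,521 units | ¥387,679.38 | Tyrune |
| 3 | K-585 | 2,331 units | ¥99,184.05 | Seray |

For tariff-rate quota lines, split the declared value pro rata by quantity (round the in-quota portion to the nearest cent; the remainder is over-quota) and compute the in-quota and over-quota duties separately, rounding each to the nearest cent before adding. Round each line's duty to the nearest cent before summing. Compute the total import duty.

¥155,681.49

Line 1 (W-527, Velesta, 6,938 units, ¥893,961.30):
Code W-527 is under a tariff-rate quota (threshold 2,752 units). In-quota: 2,752 units at 2%; over-quota: 4,186 units at 26.5%.
Pro-rata value split: in-quota = ¥893,961.30 × 2,752/6,938 = ¥354,595.20; over-quota = ¥893,961.30 − ¥354,595.20 = ¥539,366.10.
In-quota duty = ¥354,595.20 × 2% = ¥7,091.90. Over-quota duty = ¥539,366.10 × 26.5% = ¥142,932.02.
Line duty = ¥7,091.90 + ¥142,932.02 = ¥150,023.92.
Line 2 (M-676, Tyrune, 2,521 units, ¥387,679.38):
Base rate for M-676 is ¥6.52/unit.
Origin Tyrune qualifies under the Ulica–Tyrune agreement and M-676 is covered: preferential rate Free applies instead.
Duty = ¥387,679.38 × 0% = ¥0.00.
Line 3 (K-585, Seray, 2,331 units, ¥99,184.05):
Base rate for K-585 is 1.5% + ¥0.64/unit.
Additional duty on K-585 from Seray: +2.7%. Applied ad valorem rate: 1.5% + 2.7% = 4.2%.
Duty = ¥99,184.05 × 4.2% + 2,331 × ¥0.64 = ¥5,657.57.
Total = ¥150,023.92 + ¥0.00 + ¥5,657.57 = ¥155,681.49.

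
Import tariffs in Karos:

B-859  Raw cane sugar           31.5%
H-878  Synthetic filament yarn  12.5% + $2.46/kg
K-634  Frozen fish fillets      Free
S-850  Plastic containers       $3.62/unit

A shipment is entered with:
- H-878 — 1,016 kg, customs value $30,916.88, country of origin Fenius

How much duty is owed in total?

Line 1 (H-878, Fenius, 1,016 kg, $30,916.88):
Base rate for H-878 is 12.5% + $2.46/kg.
Duty = $30,916.88 × 12.5% + 1,016 × $2.46 = $6,363.97.

$6,363.97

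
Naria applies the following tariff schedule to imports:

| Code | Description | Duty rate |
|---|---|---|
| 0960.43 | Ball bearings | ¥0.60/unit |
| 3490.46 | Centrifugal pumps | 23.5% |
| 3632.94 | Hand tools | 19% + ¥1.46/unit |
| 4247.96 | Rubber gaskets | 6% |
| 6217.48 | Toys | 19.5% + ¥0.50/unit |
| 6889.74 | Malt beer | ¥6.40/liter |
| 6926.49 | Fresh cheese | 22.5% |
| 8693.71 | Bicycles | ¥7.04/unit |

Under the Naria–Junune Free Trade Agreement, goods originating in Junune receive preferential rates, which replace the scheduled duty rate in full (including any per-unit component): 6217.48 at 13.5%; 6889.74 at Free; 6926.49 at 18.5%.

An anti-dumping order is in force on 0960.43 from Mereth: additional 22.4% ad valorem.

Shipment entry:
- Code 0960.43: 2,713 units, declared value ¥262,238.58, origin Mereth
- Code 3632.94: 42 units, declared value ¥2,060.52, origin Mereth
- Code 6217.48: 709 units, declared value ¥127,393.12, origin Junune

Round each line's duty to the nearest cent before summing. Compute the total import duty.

¥78,020.13

Line 1 (0960.43, Mereth, 2,713 units, ¥262,238.58):
Base rate for 0960.43 is ¥0.60/unit.
Additional duty on 0960.43 from Mereth: +22.4% ad valorem. Applied ad valorem rate = 22.4%.
Duty = ¥262,238.58 × 22.4% + 2,713 × ¥0.60 = ¥60,369.24.
Line 2 (3632.94, Mereth, 42 units, ¥2,060.52):
Base rate for 3632.94 is 19% + ¥1.46/unit.
Duty = ¥2,060.52 × 19% + 42 × ¥1.46 = ¥452.82.
Line 3 (6217.48, Junune, 709 units, ¥127,393.12):
Base rate for 6217.48 is 19.5% + ¥0.50/unit.
Origin Junune qualifies under the Naria–Junune agreement and 6217.48 is covered: preferential rate 13.5% applies instead.
Duty = ¥127,393.12 × 13.5% = ¥17,198.07.
Total = ¥60,369.24 + ¥452.82 + ¥17,198.07 = ¥78,020.13.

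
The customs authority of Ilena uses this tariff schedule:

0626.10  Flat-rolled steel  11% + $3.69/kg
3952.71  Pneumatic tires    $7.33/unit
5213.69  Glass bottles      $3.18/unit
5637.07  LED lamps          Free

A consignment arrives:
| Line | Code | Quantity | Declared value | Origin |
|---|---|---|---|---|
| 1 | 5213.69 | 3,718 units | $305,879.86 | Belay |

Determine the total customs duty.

Line 1 (5213.69, Belay, 3,718 units, $305,879.86):
Base rate for 5213.69 is $3.18/unit.
Duty = 3,718 × $3.18 = $11,823.24.

$11,823.24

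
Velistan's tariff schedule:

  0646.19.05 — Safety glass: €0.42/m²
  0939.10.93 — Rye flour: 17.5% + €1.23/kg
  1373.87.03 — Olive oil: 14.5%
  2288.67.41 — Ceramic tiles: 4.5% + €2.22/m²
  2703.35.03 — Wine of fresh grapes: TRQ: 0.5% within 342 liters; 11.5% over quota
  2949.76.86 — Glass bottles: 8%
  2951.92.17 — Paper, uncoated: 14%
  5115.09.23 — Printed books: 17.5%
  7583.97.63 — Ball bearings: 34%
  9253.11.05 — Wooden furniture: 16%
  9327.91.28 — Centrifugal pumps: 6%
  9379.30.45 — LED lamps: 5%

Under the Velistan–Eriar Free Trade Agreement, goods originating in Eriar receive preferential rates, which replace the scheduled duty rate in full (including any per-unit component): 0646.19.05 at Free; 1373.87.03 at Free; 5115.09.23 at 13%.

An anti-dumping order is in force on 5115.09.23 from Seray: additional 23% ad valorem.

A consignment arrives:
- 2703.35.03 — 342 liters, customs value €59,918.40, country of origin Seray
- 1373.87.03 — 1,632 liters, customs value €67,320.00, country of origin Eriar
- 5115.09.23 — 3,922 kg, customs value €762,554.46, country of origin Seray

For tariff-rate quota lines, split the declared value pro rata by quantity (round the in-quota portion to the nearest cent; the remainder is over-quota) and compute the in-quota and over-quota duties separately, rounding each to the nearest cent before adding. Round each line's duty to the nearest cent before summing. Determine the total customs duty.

Line 1 (2703.35.03, Seray, 342 liters, €59,918.40):
Code 2703.35.03 is under a tariff-rate quota (threshold 342 liters). Quantity 342 liters is within the quota, so the in-quota rate 0.5% applies to the full value.
Duty = €59,918.40 × 0.5% = €299.59.
Line 2 (1373.87.03, Eriar, 1,632 liters, €67,320.00):
Base rate for 1373.87.03 is 14.5%.
Origin Eriar qualifies under the Velistan–Eriar agreement and 1373.87.03 is covered: preferential rate Free applies instead.
Duty = €67,320.00 × 0% = €0.00.
Line 3 (5115.09.23, Seray, 3,922 kg, €762,554.46):
Base rate for 5115.09.23 is 17.5%.
5115.09.23 has an FTA preferential rate, but origin Seray is not Eriar; base rate stands.
Additional duty on 5115.09.23 from Seray: +23%. Applied ad valorem rate: 17.5% + 23% = 40.5%.
Duty = €762,554.46 × 40.5% = €308,834.56.
Total = €299.59 + €0.00 + €308,834.56 = €309,134.15.

€309,134.15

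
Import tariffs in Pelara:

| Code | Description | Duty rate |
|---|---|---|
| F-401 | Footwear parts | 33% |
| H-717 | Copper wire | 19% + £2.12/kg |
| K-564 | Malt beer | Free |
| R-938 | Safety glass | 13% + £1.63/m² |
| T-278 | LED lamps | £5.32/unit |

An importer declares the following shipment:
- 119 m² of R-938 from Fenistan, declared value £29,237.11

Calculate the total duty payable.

£3,994.79

Line 1 (R-938, Fenistan, 119 m², £29,237.11):
Base rate for R-938 is 13% + £1.63/m².
Duty = £29,237.11 × 13% + 119 × £1.63 = £3,994.79.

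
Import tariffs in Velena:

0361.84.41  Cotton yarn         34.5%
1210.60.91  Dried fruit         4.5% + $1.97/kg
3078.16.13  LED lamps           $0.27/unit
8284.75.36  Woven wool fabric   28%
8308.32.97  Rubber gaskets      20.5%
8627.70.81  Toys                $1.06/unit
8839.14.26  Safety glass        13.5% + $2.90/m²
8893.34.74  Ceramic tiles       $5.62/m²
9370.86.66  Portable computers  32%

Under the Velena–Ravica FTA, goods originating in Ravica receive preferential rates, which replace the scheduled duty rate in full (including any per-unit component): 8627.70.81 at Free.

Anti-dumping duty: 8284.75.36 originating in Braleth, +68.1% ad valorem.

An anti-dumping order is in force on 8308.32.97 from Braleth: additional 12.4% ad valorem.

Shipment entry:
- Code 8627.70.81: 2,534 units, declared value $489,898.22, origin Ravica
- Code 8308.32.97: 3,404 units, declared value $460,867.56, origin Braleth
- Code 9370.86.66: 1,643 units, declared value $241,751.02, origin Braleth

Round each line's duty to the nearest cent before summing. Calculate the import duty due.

$228,985.76

Line 1 (8627.70.81, Ravica, 2,534 units, $489,898.22):
Base rate for 8627.70.81 is $1.06/unit.
Origin Ravica qualifies under the Velena–Ravica agreement and 8627.70.81 is covered: preferential rate Free applies instead.
Duty = $489,898.22 × 0% = $0.00.
Line 2 (8308.32.97, Braleth, 3,404 units, $460,867.56):
Base rate for 8308.32.97 is 20.5%.
Additional duty on 8308.32.97 from Braleth: +12.4%. Applied ad valorem rate: 20.5% + 12.4% = 32.9%.
Duty = $460,867.56 × 32.9% = $151,625.43.
Line 3 (9370.86.66, Braleth, 1,643 units, $241,751.02):
Base rate for 9370.86.66 is 32%.
Duty = $241,751.02 × 32% = $77,360.33.
Total = $0.00 + $151,625.43 + $77,360.33 = $228,985.76.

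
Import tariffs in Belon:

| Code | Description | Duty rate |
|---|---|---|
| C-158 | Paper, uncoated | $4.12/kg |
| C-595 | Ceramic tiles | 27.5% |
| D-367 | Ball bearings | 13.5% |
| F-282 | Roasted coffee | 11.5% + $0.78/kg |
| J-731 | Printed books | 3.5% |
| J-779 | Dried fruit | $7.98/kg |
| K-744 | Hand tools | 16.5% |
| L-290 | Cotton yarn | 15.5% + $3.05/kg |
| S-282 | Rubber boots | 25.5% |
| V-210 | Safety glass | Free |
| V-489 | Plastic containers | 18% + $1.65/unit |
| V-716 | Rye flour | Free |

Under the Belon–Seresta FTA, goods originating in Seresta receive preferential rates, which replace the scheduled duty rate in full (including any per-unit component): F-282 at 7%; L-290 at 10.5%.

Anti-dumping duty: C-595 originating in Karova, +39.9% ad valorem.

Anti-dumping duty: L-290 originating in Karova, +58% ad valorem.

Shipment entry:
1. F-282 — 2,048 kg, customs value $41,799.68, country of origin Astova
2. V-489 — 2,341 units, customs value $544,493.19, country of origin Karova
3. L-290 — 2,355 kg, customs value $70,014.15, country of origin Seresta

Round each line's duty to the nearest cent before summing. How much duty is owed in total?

$115,627.31

Line 1 (F-282, Astova, 2,048 kg, $41,799.68):
Base rate for F-282 is 11.5% + $0.78/kg.
F-282 has an FTA preferential rate, but origin Astova is not Seresta; base rate stands.
Duty = $41,799.68 × 11.5% + 2,048 × $0.78 = $6,404.40.
Line 2 (V-489, Karova, 2,341 units, $544,493.19):
Base rate for V-489 is 18% + $1.65/unit.
Duty = $544,493.19 × 18% + 2,341 × $1.65 = $101,871.42.
Line 3 (L-290, Seresta, 2,355 kg, $70,014.15):
Base rate for L-290 is 15.5% + $3.05/kg.
Origin Seresta qualifies under the Belon–Seresta agreement and L-290 is covered: preferential rate 10.5% applies instead.
The additional-duty order on L-290 targets Karova, not Seresta; it does not apply.
Duty = $70,014.15 × 10.5% = $7,351.49.
Total = $6,404.40 + $101,871.42 + $7,351.49 = $115,627.31.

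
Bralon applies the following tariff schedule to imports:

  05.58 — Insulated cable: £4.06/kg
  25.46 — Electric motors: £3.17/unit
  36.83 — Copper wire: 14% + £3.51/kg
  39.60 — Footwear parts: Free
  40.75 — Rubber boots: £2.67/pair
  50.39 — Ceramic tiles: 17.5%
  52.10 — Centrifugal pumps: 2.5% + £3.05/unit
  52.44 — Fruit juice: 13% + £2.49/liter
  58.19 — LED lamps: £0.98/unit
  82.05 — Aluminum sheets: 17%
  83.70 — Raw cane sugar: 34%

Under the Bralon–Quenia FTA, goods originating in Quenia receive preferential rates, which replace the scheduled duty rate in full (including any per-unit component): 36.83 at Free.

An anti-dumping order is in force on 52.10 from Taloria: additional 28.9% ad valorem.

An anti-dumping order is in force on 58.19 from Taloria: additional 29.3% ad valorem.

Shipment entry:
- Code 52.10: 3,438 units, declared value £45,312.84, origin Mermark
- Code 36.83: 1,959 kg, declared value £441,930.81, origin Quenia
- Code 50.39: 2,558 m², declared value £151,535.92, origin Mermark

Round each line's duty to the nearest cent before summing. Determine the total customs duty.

£38,137.51

Line 1 (52.10, Mermark, 3,438 units, £45,312.84):
Base rate for 52.10 is 2.5% + £3.05/unit.
The additional-duty order on 52.10 targets Taloria, not Mermark; it does not apply.
Duty = £45,312.84 × 2.5% + 3,438 × £3.05 = £11,618.72.
Line 2 (36.83, Quenia, 1,959 kg, £441,930.81):
Base rate for 36.83 is 14% + £3.51/kg.
Origin Quenia qualifies under the Bralon–Quenia agreement and 36.83 is covered: preferential rate Free applies instead.
Duty = £441,930.81 × 0% = £0.00.
Line 3 (50.39, Mermark, 2,558 m², £151,535.92):
Base rate for 50.39 is 17.5%.
Duty = £151,535.92 × 17.5% = £26,518.79.
Total = £11,618.72 + £0.00 + £26,518.79 = £38,137.51.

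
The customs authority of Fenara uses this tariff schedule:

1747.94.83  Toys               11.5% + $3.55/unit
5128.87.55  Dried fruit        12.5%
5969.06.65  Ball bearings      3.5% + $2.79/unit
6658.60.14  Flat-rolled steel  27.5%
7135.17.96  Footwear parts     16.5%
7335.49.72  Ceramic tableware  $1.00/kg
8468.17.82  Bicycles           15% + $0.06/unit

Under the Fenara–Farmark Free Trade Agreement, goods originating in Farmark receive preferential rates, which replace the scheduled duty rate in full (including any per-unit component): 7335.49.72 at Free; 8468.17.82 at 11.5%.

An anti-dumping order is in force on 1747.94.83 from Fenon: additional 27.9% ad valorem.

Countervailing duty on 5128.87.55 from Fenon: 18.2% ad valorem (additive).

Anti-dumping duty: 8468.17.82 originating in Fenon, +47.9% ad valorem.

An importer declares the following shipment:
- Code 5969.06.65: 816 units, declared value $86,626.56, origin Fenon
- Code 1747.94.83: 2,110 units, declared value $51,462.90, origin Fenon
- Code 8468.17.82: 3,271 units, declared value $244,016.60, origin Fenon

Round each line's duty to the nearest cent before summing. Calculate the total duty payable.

$186,758.15

Line 1 (5969.06.65, Fenon, 816 units, $86,626.56):
Base rate for 5969.06.65 is 3.5% + $2.79/unit.
Duty = $86,626.56 × 3.5% + 816 × $2.79 = $5,308.57.
Line 2 (1747.94.83, Fenon, 2,110 units, $51,462.90):
Base rate for 1747.94.83 is 11.5% + $3.55/unit.
Additional duty on 1747.94.83 from Fenon: +27.9%. Applied ad valorem rate: 11.5% + 27.9% = 39.4%.
Duty = $51,462.90 × 39.4% + 2,110 × $3.55 = $27,766.88.
Line 3 (8468.17.82, Fenon, 3,271 units, $244,016.60):
Base rate for 8468.17.82 is 15% + $0.06/unit.
8468.17.82 has an FTA preferential rate, but origin Fenon is not Farmark; base rate stands.
Additional duty on 8468.17.82 from Fenon: +47.9%. Applied ad valorem rate: 15% + 47.9% = 62.9%.
Duty = $244,016.60 × 62.9% + 3,271 × $0.06 = $153,682.70.
Total = $5,308.57 + $27,766.88 + $153,682.70 = $186,758.15.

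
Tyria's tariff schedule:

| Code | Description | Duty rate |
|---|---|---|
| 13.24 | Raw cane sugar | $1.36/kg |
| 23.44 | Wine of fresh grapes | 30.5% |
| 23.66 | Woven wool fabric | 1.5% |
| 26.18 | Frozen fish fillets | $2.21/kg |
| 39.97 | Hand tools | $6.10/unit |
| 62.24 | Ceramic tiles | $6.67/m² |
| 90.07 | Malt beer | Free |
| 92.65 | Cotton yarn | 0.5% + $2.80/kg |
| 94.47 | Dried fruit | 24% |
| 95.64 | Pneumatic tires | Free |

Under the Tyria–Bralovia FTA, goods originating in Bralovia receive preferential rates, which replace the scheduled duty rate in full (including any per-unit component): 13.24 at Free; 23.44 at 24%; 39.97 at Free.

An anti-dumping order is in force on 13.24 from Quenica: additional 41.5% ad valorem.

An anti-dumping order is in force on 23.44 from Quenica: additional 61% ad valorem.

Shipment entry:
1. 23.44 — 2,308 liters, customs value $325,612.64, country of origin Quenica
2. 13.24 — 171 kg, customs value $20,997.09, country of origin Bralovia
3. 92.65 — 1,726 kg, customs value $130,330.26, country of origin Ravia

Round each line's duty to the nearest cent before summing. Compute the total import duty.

Line 1 (23.44, Quenica, 2,308 liters, $325,612.64):
Base rate for 23.44 is 30.5%.
23.44 has an FTA preferential rate, but origin Quenica is not Bralovia; base rate stands.
Additional duty on 23.44 from Quenica: +61%. Applied ad valorem rate: 30.5% + 61% = 91.5%.
Duty = $325,612.64 × 91.5% = $297,935.57.
Line 2 (13.24, Bralovia, 171 kg, $20,997.09):
Base rate for 13.24 is $1.36/kg.
Origin Bralovia qualifies under the Tyria–Bralovia agreement and 13.24 is covered: preferential rate Free applies instead.
The additional-duty order on 13.24 targets Quenica, not Bralovia; it does not apply.
Duty = $20,997.09 × 0% = $0.00.
Line 3 (92.65, Ravia, 1,726 kg, $130,330.26):
Base rate for 92.65 is 0.5% + $2.80/kg.
Duty = $130,330.26 × 0.5% + 1,726 × $2.80 = $5,484.45.
Total = $297,935.57 + $0.00 + $5,484.45 = $303,420.02.

$303,420.02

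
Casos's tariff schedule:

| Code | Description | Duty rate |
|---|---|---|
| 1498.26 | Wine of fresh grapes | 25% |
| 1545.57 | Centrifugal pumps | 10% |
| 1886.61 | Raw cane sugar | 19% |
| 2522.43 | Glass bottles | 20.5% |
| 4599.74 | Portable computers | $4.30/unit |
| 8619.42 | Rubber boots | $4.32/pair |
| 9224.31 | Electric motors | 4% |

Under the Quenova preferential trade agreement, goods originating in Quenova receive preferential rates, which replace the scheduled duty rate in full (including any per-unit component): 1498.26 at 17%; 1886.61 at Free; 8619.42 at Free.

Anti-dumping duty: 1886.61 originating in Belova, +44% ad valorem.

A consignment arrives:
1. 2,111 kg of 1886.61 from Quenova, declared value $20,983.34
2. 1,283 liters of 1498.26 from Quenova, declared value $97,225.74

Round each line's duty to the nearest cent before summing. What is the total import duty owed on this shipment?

Line 1 (1886.61, Quenova, 2,111 kg, $20,983.34):
Base rate for 1886.61 is 19%.
Origin Quenova qualifies under the Casos–Quenova agreement and 1886.61 is covered: preferential rate Free applies instead.
The additional-duty order on 1886.61 targets Belova, not Quenova; it does not apply.
Duty = $20,983.34 × 0% = $0.00.
Line 2 (1498.26, Quenova, 1,283 liters, $97,225.74):
Base rate for 1498.26 is 25%.
Origin Quenova qualifies under the Casos–Quenova agreement and 1498.26 is covered: preferential rate 17% applies instead.
Duty = $97,225.74 × 17% = $16,528.38.
Total = $0.00 + $16,528.38 = $16,528.38.

$16,528.38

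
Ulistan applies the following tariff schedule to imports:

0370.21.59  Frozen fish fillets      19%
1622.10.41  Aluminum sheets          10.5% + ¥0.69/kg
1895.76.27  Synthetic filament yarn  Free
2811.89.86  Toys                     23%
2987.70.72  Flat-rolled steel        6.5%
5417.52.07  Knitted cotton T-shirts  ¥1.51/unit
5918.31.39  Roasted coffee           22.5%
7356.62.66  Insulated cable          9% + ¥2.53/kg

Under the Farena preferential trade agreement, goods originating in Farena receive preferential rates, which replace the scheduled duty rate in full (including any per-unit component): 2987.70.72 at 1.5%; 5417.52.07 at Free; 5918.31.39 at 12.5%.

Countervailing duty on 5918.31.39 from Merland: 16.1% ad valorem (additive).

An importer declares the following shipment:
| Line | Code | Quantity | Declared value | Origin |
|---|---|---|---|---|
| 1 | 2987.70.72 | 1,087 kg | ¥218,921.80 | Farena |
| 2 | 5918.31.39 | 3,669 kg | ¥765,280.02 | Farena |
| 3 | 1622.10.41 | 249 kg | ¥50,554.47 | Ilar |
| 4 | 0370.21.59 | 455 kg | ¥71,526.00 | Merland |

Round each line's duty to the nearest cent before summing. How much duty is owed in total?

¥118,013.80

Line 1 (2987.70.72, Farena, 1,087 kg, ¥218,921.80):
Base rate for 2987.70.72 is 6.5%.
Origin Farena qualifies under the Ulistan–Farena agreement and 2987.70.72 is covered: preferential rate 1.5% applies instead.
Duty = ¥218,921.80 × 1.5% = ¥3,283.83.
Line 2 (5918.31.39, Farena, 3,669 kg, ¥765,280.02):
Base rate for 5918.31.39 is 22.5%.
Origin Farena qualifies under the Ulistan–Farena agreement and 5918.31.39 is covered: preferential rate 12.5% applies instead.
The additional-duty order on 5918.31.39 targets Merland, not Farena; it does not apply.
Duty = ¥765,280.02 × 12.5% = ¥95,660.00.
Line 3 (1622.10.41, Ilar, 249 kg, ¥50,554.47):
Base rate for 1622.10.41 is 10.5% + ¥0.69/kg.
Duty = ¥50,554.47 × 10.5% + 249 × ¥0.69 = ¥5,480.03.
Line 4 (0370.21.59, Merland, 455 kg, ¥71,526.00):
Base rate for 0370.21.59 is 19%.
Duty = ¥71,526.00 × 19% = ¥13,589.94.
Total = ¥3,283.83 + ¥95,660.00 + ¥5,480.03 + ¥13,589.94 = ¥118,013.80.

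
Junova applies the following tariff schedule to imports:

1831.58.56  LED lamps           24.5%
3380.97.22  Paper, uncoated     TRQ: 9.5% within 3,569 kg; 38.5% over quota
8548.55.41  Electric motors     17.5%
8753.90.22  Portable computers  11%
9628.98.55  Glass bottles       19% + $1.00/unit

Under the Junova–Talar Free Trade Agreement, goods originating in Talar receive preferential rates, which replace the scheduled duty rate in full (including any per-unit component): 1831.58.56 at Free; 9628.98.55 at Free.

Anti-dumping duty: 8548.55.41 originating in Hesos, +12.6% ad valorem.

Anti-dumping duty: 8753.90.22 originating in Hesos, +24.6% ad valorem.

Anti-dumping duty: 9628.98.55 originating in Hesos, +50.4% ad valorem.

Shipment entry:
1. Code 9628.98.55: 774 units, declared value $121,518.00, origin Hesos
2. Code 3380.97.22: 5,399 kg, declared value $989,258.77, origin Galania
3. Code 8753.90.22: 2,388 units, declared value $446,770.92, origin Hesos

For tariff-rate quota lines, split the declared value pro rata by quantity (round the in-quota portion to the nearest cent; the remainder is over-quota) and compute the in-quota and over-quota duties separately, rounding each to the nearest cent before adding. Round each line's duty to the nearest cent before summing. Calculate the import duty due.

$435,377.69

Line 1 (9628.98.55, Hesos, 774 units, $121,518.00):
Base rate for 9628.98.55 is 19% + $1.00/unit.
9628.98.55 has an FTA preferential rate, but origin Hesos is not Talar; base rate stands.
Additional duty on 9628.98.55 from Hesos: +50.4%. Applied ad valorem rate: 19% + 50.4% = 69.4%.
Duty = $121,518.00 × 69.4% + 774 × $1.00 = $85,107.49.
Line 2 (3380.97.22, Galania, 5,399 kg, $989,258.77):
Code 3380.97.22 is under a tariff-rate quota (threshold 3,569 kg). In-quota: 3,569 kg at 9.5%; over-quota: 1,830 kg at 38.5%.
Pro-rata value split: in-quota = $989,258.77 × 3,569/5,399 = $653,947.87; over-quota = $989,258.77 − $653,947.87 = $335,310.90.
In-quota duty = $653,947.87 × 9.5% = $62,125.05. Over-quota duty = $335,310.90 × 38.5% = $129,094.70.
Line duty = $62,125.05 + $129,094.70 = $191,219.75.
Line 3 (8753.90.22, Hesos, 2,388 units, $446,770.92):
Base rate for 8753.90.22 is 11%.
Additional duty on 8753.90.22 from Hesos: +24.6%. Applied ad valorem rate: 11% + 24.6% = 35.6%.
Duty = $446,770.92 × 35.6% = $159,050.45.
Total = $85,107.49 + $191,219.75 + $159,050.45 = $435,377.69.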